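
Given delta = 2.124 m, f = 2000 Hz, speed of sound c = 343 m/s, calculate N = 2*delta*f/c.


N = 2*delta*f/c = 2*delta/lambda, where lambda = c/f
lambda = 343 / 2000 = 0.1715 m
N = 2 * 2.124 / 0.1715 = 24.77


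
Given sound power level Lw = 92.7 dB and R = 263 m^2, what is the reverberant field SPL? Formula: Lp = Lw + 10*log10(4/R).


4/R = 4/263 = 0.0152091
Lp = 92.7 + 10*log10(0.0152091) = 74.521 dB


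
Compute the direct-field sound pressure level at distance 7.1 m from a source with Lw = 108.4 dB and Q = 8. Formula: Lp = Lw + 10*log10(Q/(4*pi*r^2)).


4*pi*r^2 = 4*pi*7.1^2 = 633.471 m^2
Q / (4*pi*r^2) = 8 / 633.471 = 0.0126288
Lp = 108.4 + 10*log10(0.0126288) = 89.414 dB


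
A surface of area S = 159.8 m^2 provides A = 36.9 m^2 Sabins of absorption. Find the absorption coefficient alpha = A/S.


Absorption coefficient = absorbed power / incident power
alpha = A / S = 36.9 / 159.8 = 0.23091


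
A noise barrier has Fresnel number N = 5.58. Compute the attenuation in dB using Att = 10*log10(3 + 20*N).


3 + 20*N = 3 + 20*5.58 = 114.6
Att = 10*log10(114.6) = 20.592 dB


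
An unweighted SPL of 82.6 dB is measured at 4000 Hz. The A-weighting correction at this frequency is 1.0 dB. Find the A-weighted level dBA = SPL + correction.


A-weighting table: 4000 Hz -> 1.0 dB correction
SPL_A = SPL + correction = 82.6 + (1.0) = 83.6 dBA


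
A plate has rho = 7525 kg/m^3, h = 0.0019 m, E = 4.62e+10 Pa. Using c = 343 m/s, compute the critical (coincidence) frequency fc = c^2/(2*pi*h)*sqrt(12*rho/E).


12*rho/E = 12*7525/4.62e+10 = 1.95455e-06
sqrt(12*rho/E) = sqrt(1.95455e-06) = 0.00139805
c^2/(2*pi*h) = 343^2/(2*pi*0.0019) = 9.85496e+06
fc = 9.85496e+06 * 0.00139805 = 13778 Hz


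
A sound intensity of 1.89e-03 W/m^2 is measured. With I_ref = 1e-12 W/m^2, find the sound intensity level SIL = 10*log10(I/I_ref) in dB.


I / I_ref = 1.89e-03 / 1e-12 = 1.89e+09
SIL = 10 * log10(1.89e+09) = 92.765 dB


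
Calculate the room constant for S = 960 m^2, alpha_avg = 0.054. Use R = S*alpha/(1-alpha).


R = 960 * 0.054 / (1 - 0.054) = 54.799 m^2


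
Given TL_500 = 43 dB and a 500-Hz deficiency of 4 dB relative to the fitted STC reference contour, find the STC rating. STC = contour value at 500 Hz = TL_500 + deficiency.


By ASTM E413, STC = value of the fitted reference contour at 500 Hz.
Contour value at 500 Hz = TL_500 + deficiency = 43 + 4 = 47
STC = 47


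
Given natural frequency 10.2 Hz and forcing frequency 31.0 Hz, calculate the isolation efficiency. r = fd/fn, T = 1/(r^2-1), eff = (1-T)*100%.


r = 31.0 / 10.2 = 3.03922
r^2 - 1 = 3.03922^2 - 1 = 8.23686
T = 1/8.23686 = 0.121405
Efficiency = (1 - 0.121405)*100 = 87.859 %


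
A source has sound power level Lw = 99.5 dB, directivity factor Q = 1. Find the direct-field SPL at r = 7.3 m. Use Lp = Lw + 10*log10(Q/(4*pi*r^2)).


4*pi*r^2 = 4*pi*7.3^2 = 669.662 m^2
Q / (4*pi*r^2) = 1 / 669.662 = 0.00149329
Lp = 99.5 + 10*log10(0.00149329) = 71.241 dB


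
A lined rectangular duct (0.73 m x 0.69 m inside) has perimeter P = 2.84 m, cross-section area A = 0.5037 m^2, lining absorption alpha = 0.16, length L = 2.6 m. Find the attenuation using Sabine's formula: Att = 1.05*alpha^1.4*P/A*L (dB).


alpha^1.4 = 0.16^1.4 = 0.076872
Attenuation rate = 1.05 * alpha^1.4 * P / A
= 1.05 * 0.076872 * 2.84 / 0.5037 = 0.455097 dB/m
Total Att = 0.455097 * 2.6 = 1.1833 dB


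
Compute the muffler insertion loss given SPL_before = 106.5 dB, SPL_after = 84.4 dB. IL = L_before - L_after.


Insertion loss = SPL without muffler - SPL with muffler
IL = 106.5 - 84.4 = 22.1 dB


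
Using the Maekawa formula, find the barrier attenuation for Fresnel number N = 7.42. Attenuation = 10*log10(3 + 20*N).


3 + 20*N = 3 + 20*7.42 = 151.4
Att = 10*log10(151.4) = 21.801 dB


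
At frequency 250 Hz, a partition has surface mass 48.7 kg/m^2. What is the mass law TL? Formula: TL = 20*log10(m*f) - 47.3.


m * f = 48.7 * 250 = 12175
20*log10(12175) = 81.7094 dB
TL = 81.7094 - 47.3 = 34.409 dB


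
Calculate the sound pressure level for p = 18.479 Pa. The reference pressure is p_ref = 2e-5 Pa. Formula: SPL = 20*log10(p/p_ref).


p / p_ref = 18.479 / 2e-5 = 923950
SPL = 20 * log10(923950) = 119.31 dB


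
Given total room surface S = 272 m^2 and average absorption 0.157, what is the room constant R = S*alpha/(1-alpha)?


R = 272 * 0.157 / (1 - 0.157) = 50.657 m^2


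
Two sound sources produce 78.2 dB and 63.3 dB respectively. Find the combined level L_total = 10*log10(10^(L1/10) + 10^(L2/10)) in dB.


10^(78.2/10) = 6.60693e+07
10^(63.3/10) = 2.13796e+06
Sum = 6.60693e+07 + 2.13796e+06 = 6.82073e+07
L_total = 10*log10(6.82073e+07) = 78.338 dB


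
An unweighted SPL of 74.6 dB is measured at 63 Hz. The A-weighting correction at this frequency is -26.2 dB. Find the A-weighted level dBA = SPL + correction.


A-weighting table: 63 Hz -> -26.2 dB correction
SPL_A = SPL + correction = 74.6 + (-26.2) = 48.4 dBA


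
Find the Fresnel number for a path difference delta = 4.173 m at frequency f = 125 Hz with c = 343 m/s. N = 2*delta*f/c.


N = 2*delta*f/c = 2*delta/lambda, where lambda = c/f
lambda = 343 / 125 = 2.744 m
N = 2 * 4.173 / 2.744 = 3.0415


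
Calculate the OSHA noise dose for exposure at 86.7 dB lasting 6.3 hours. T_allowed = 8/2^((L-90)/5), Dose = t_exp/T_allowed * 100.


T_allowed = 8 / 2^((86.7 - 90)/5) = 12.6407 hr
Dose = 6.3 / 12.6407 * 100 = 49.839 %


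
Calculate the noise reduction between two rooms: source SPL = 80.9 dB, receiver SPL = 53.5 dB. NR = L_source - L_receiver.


NR = L_source - L_receiver (difference between source and receiving room levels)
NR = 80.9 - 53.5 = 27.4 dB


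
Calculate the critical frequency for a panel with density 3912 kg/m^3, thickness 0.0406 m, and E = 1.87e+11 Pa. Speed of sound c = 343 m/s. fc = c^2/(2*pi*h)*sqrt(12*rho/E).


12*rho/E = 12*3912/1.87e+11 = 2.51037e-07
sqrt(12*rho/E) = sqrt(2.51037e-07) = 0.000501036
c^2/(2*pi*h) = 343^2/(2*pi*0.0406) = 461193
fc = 461193 * 0.000501036 = 231.07 Hz


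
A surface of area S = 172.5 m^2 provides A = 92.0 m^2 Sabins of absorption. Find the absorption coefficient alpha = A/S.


Absorption coefficient = absorbed power / incident power
alpha = A / S = 92.0 / 172.5 = 0.53333


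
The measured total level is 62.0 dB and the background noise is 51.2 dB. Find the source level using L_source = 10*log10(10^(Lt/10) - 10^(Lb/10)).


10^(62.0/10) = 1.58489e+06
10^(51.2/10) = 131826
Difference = 1.58489e+06 - 131826 = 1.45306e+06
L_source = 10*log10(1.45306e+06) = 61.623 dB


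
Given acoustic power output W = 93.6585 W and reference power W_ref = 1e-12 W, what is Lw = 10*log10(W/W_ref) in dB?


W / W_ref = 93.6585 / 1e-12 = 9.36585e+13
Lw = 10 * log10(9.36585e+13) = 139.72 dB


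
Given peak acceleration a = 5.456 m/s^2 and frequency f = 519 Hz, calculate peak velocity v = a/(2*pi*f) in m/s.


omega = 2*pi*f = 2*pi*519 = 3260.97 rad/s
v = a / omega = 5.456 / 3260.97 = 0.0016731 m/s


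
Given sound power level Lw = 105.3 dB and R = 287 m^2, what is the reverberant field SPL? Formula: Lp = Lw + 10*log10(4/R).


4/R = 4/287 = 0.0139373
Lp = 105.3 + 10*log10(0.0139373) = 86.742 dB


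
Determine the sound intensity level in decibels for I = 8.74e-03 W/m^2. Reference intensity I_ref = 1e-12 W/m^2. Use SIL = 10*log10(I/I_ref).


I / I_ref = 8.74e-03 / 1e-12 = 8.74e+09
SIL = 10 * log10(8.74e+09) = 99.415 dB


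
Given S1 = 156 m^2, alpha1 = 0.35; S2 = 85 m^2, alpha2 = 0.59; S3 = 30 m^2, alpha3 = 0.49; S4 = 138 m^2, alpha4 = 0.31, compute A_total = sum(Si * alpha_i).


156 * 0.35 = 54.6
85 * 0.59 = 50.15
30 * 0.49 = 14.7
138 * 0.31 = 42.78
A_total = 54.6 + 50.15 + 14.7 + 42.78 = 162.23 m^2


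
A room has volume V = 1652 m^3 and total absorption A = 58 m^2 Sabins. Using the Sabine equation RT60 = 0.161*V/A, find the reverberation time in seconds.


RT60 = 0.161 * 1652 / 58 = 4.5857 s


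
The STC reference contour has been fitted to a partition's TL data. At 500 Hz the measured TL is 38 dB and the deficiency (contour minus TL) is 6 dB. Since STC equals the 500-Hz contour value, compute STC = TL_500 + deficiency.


By ASTM E413, STC = value of the fitted reference contour at 500 Hz.
Contour value at 500 Hz = TL_500 + deficiency = 38 + 6 = 44
STC = 44


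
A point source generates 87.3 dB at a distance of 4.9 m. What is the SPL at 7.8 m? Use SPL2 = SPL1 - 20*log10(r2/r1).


r2/r1 = 7.8/4.9 = 1.59184
Correction = 20*log10(1.59184) = 4.03799 dB
SPL2 = 87.3 - 4.03799 = 83.262 dB


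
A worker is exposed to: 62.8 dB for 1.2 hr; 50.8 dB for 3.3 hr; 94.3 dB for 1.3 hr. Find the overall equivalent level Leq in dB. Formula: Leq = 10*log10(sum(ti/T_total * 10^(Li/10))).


T_total = 1.2 + 3.3 + 1.3 = 5.8 hr
(1.2/5.8) * 10^(62.8/10) = 394233
(3.3/5.8) * 10^(50.8/10) = 68404.7
(1.3/5.8) * 10^(94.3/10) = 6.03275e+08
Sum = 394233 + 68404.7 + 6.03275e+08 = 6.03738e+08
Leq = 10*log10(6.03738e+08) = 87.808 dB


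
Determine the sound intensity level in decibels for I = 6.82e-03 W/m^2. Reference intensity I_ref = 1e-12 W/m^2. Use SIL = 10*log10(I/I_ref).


I / I_ref = 6.82e-03 / 1e-12 = 6.82e+09
SIL = 10 * log10(6.82e+09) = 98.338 dB


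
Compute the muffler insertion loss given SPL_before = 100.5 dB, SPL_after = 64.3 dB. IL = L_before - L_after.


Insertion loss = SPL without muffler - SPL with muffler
IL = 100.5 - 64.3 = 36.2 dB


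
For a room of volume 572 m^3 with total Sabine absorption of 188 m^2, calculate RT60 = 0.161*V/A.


RT60 = 0.161 * 572 / 188 = 0.48985 s


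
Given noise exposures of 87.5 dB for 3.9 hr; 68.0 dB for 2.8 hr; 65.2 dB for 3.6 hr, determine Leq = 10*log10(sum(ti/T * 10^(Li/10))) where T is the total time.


T_total = 3.9 + 2.8 + 3.6 = 10.3 hr
(3.9/10.3) * 10^(87.5/10) = 2.12925e+08
(2.8/10.3) * 10^(68.0/10) = 1.71522e+06
(3.6/10.3) * 10^(65.2/10) = 1.15735e+06
Sum = 2.12925e+08 + 1.71522e+06 + 1.15735e+06 = 2.15798e+08
Leq = 10*log10(2.15798e+08) = 83.34 dB


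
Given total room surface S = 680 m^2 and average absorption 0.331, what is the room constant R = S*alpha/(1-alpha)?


R = 680 * 0.331 / (1 - 0.331) = 336.44 m^2


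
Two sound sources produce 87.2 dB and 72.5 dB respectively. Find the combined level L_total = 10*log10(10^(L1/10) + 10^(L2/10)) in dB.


10^(87.2/10) = 5.24807e+08
10^(72.5/10) = 1.77828e+07
Sum = 5.24807e+08 + 1.77828e+07 = 5.4259e+08
L_total = 10*log10(5.4259e+08) = 87.345 dB


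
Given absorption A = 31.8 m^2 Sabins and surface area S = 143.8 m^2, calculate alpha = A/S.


Absorption coefficient = absorbed power / incident power
alpha = A / S = 31.8 / 143.8 = 0.22114


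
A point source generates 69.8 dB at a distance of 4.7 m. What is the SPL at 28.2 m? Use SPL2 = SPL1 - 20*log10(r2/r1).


r2/r1 = 28.2/4.7 = 6
Correction = 20*log10(6) = 15.563 dB
SPL2 = 69.8 - 15.563 = 54.237 dB


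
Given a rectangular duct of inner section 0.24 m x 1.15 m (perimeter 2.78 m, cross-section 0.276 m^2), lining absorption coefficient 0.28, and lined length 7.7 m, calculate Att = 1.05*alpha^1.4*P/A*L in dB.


alpha^1.4 = 0.28^1.4 = 0.168276
Attenuation rate = 1.05 * alpha^1.4 * P / A
= 1.05 * 0.168276 * 2.78 / 0.276 = 1.7797 dB/m
Total Att = 1.7797 * 7.7 = 13.704 dB


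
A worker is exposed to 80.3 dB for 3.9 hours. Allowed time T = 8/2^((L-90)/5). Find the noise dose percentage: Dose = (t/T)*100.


T_allowed = 8 / 2^((80.3 - 90)/5) = 30.6965 hr
Dose = 3.9 / 30.6965 * 100 = 12.705 %


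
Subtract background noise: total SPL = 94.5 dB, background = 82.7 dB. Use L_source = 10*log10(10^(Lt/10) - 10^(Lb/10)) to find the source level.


10^(94.5/10) = 2.81838e+09
10^(82.7/10) = 1.86209e+08
Difference = 2.81838e+09 - 1.86209e+08 = 2.63217e+09
L_source = 10*log10(2.63217e+09) = 94.203 dB


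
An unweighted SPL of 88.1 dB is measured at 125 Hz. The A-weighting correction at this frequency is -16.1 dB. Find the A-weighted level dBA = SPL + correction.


A-weighting table: 125 Hz -> -16.1 dB correction
SPL_A = SPL + correction = 88.1 + (-16.1) = 72 dBA


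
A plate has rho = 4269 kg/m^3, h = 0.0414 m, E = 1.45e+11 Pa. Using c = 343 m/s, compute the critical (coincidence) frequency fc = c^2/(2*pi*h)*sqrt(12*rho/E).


12*rho/E = 12*4269/1.45e+11 = 3.53297e-07
sqrt(12*rho/E) = sqrt(3.53297e-07) = 0.000594388
c^2/(2*pi*h) = 343^2/(2*pi*0.0414) = 452281
fc = 452281 * 0.000594388 = 268.83 Hz


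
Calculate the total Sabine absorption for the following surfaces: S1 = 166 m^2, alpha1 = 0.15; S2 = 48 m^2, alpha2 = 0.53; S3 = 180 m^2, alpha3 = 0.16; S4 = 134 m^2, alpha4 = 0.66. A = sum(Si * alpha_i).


166 * 0.15 = 24.9
48 * 0.53 = 25.44
180 * 0.16 = 28.8
134 * 0.66 = 88.44
A_total = 24.9 + 25.44 + 28.8 + 88.44 = 167.58 m^2


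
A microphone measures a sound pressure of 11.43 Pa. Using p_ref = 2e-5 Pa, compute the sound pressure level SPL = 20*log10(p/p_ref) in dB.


p / p_ref = 11.43 / 2e-5 = 571500
SPL = 20 * log10(571500) = 115.14 dB


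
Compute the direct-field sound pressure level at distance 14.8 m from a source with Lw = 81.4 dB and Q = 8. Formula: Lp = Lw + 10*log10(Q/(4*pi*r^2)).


4*pi*r^2 = 4*pi*14.8^2 = 2752.54 m^2
Q / (4*pi*r^2) = 8 / 2752.54 = 0.00290641
Lp = 81.4 + 10*log10(0.00290641) = 56.034 dB


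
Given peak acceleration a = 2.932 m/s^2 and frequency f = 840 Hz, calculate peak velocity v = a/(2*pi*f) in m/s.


omega = 2*pi*f = 2*pi*840 = 5277.88 rad/s
v = a / omega = 2.932 / 5277.88 = 0.00055553 m/s


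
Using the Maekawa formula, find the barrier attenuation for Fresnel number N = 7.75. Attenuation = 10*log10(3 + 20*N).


3 + 20*N = 3 + 20*7.75 = 158
Att = 10*log10(158) = 21.987 dB


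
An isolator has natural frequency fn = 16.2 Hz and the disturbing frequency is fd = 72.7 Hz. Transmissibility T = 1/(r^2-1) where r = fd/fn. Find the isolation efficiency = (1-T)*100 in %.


r = 72.7 / 16.2 = 4.48765
r^2 - 1 = 4.48765^2 - 1 = 19.139
T = 1/19.139 = 0.0522493
Efficiency = (1 - 0.0522493)*100 = 94.775 %


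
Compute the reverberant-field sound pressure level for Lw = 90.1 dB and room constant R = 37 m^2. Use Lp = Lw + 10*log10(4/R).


4/R = 4/37 = 0.108108
Lp = 90.1 + 10*log10(0.108108) = 80.439 dB


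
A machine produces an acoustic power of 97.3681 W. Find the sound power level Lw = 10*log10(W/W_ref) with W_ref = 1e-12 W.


W / W_ref = 97.3681 / 1e-12 = 9.73681e+13
Lw = 10 * log10(9.73681e+13) = 139.88 dB


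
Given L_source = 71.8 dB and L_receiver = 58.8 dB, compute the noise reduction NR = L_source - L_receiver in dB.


NR = L_source - L_receiver (difference between source and receiving room levels)
NR = 71.8 - 58.8 = 13 dB


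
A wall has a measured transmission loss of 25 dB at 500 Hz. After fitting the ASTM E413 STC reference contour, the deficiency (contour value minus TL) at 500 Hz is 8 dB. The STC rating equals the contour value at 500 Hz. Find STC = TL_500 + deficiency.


By ASTM E413, STC = value of the fitted reference contour at 500 Hz.
Contour value at 500 Hz = TL_500 + deficiency = 25 + 8 = 33
STC = 33


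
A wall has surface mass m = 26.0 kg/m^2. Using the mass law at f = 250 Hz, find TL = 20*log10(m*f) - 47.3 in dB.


m * f = 26.0 * 250 = 6500
20*log10(6500) = 76.2583 dB
TL = 76.2583 - 47.3 = 28.958 dB


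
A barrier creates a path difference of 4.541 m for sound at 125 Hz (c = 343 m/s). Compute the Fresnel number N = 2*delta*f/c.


N = 2*delta*f/c = 2*delta/lambda, where lambda = c/f
lambda = 343 / 125 = 2.744 m
N = 2 * 4.541 / 2.744 = 3.3098


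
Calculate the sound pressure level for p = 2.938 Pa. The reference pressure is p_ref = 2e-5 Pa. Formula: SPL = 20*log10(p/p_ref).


p / p_ref = 2.938 / 2e-5 = 146900
SPL = 20 * log10(146900) = 103.34 dB


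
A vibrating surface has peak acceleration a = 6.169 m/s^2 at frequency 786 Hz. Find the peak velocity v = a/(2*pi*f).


omega = 2*pi*f = 2*pi*786 = 4938.58 rad/s
v = a / omega = 6.169 / 4938.58 = 0.0012491 m/s


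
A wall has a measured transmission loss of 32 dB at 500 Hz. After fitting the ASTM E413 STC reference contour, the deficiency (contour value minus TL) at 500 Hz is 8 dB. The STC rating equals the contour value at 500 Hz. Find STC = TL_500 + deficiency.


By ASTM E413, STC = value of the fitted reference contour at 500 Hz.
Contour value at 500 Hz = TL_500 + deficiency = 32 + 8 = 40
STC = 40


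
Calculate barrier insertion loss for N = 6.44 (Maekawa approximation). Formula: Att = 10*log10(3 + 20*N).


3 + 20*N = 3 + 20*6.44 = 131.8
Att = 10*log10(131.8) = 21.199 dB


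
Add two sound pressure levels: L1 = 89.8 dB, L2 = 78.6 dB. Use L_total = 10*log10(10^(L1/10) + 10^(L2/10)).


10^(89.8/10) = 9.54993e+08
10^(78.6/10) = 7.24436e+07
Sum = 9.54993e+08 + 7.24436e+07 = 1.02744e+09
L_total = 10*log10(1.02744e+09) = 90.118 dB


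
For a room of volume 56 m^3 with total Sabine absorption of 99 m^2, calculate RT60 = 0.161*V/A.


RT60 = 0.161 * 56 / 99 = 0.091071 s


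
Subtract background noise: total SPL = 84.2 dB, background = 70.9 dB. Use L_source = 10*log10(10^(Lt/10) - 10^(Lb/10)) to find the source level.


10^(84.2/10) = 2.63027e+08
10^(70.9/10) = 1.23027e+07
Difference = 2.63027e+08 - 1.23027e+07 = 2.50724e+08
L_source = 10*log10(2.50724e+08) = 83.992 dB


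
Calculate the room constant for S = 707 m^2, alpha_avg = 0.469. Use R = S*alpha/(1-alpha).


R = 707 * 0.469 / (1 - 0.469) = 624.45 m^2


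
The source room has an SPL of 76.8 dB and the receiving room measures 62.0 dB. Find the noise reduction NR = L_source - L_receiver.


NR = L_source - L_receiver (difference between source and receiving room levels)
NR = 76.8 - 62.0 = 14.8 dB


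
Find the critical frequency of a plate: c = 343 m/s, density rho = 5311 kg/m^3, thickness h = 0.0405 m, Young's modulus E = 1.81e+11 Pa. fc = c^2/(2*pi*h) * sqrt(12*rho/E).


12*rho/E = 12*5311/1.81e+11 = 3.5211e-07
sqrt(12*rho/E) = sqrt(3.5211e-07) = 0.000593389
c^2/(2*pi*h) = 343^2/(2*pi*0.0405) = 462331
fc = 462331 * 0.000593389 = 274.34 Hz


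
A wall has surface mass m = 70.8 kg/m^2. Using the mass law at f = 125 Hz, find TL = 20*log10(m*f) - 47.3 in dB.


m * f = 70.8 * 125 = 8850
20*log10(8850) = 78.9389 dB
TL = 78.9389 - 47.3 = 31.639 dB


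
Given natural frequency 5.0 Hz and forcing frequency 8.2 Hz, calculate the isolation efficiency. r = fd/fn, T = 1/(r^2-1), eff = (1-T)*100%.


r = 8.2 / 5.0 = 1.64
r^2 - 1 = 1.64^2 - 1 = 1.6896
T = 1/1.6896 = 0.591856
Efficiency = (1 - 0.591856)*100 = 40.814 %


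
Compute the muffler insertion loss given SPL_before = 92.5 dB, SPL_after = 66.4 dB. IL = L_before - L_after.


Insertion loss = SPL without muffler - SPL with muffler
IL = 92.5 - 66.4 = 26.1 dB


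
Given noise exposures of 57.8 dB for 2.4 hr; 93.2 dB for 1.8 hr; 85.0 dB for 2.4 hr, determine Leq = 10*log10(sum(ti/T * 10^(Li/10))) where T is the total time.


T_total = 2.4 + 1.8 + 2.4 = 6.6 hr
(2.4/6.6) * 10^(57.8/10) = 219113
(1.8/6.6) * 10^(93.2/10) = 5.69808e+08
(2.4/6.6) * 10^(85.0/10) = 1.14992e+08
Sum = 219113 + 5.69808e+08 + 1.14992e+08 = 6.85019e+08
Leq = 10*log10(6.85019e+08) = 88.357 dB


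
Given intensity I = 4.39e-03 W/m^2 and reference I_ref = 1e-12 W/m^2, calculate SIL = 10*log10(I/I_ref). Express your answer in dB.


I / I_ref = 4.39e-03 / 1e-12 = 4.39e+09
SIL = 10 * log10(4.39e+09) = 96.425 dB


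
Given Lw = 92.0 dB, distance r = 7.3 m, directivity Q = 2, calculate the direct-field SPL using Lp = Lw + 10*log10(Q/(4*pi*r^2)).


4*pi*r^2 = 4*pi*7.3^2 = 669.662 m^2
Q / (4*pi*r^2) = 2 / 669.662 = 0.00298658
Lp = 92.0 + 10*log10(0.00298658) = 66.752 dB


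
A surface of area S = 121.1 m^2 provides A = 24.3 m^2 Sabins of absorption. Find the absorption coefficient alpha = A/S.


Absorption coefficient = absorbed power / incident power
alpha = A / S = 24.3 / 121.1 = 0.20066


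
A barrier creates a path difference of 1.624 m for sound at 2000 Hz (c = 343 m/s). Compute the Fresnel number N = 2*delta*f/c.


N = 2*delta*f/c = 2*delta/lambda, where lambda = c/f
lambda = 343 / 2000 = 0.1715 m
N = 2 * 1.624 / 0.1715 = 18.939


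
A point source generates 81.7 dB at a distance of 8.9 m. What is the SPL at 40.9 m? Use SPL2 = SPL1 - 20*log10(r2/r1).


r2/r1 = 40.9/8.9 = 4.59551
Correction = 20*log10(4.59551) = 13.2467 dB
SPL2 = 81.7 - 13.2467 = 68.453 dB


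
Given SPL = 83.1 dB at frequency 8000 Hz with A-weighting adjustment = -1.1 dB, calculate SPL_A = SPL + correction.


A-weighting table: 8000 Hz -> -1.1 dB correction
SPL_A = SPL + correction = 83.1 + (-1.1) = 82 dBA


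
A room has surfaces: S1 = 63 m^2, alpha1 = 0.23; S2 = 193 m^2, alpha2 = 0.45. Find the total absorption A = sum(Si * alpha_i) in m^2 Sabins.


63 * 0.23 = 14.49
193 * 0.45 = 86.85
A_total = 14.49 + 86.85 = 101.34 m^2


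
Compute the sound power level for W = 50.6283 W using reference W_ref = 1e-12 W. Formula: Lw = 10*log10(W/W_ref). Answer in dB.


W / W_ref = 50.6283 / 1e-12 = 5.06283e+13
Lw = 10 * log10(5.06283e+13) = 137.04 dB


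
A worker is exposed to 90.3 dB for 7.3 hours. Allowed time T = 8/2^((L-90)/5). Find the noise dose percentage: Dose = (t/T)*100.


T_allowed = 8 / 2^((90.3 - 90)/5) = 7.67411 hr
Dose = 7.3 / 7.67411 * 100 = 95.125 %


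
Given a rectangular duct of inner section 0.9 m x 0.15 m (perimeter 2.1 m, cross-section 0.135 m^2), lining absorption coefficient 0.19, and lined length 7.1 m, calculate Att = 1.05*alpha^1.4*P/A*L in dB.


alpha^1.4 = 0.19^1.4 = 0.0977811
Attenuation rate = 1.05 * alpha^1.4 * P / A
= 1.05 * 0.0977811 * 2.1 / 0.135 = 1.59709 dB/m
Total Att = 1.59709 * 7.1 = 11.339 dB


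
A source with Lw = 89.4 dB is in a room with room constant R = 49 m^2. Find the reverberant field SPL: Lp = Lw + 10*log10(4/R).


4/R = 4/49 = 0.0816327
Lp = 89.4 + 10*log10(0.0816327) = 78.519 dB


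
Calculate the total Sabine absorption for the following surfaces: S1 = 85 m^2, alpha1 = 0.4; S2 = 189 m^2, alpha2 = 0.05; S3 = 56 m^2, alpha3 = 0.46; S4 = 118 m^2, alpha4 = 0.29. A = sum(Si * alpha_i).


85 * 0.4 = 34
189 * 0.05 = 9.45
56 * 0.46 = 25.76
118 * 0.29 = 34.22
A_total = 34 + 9.45 + 25.76 + 34.22 = 103.43 m^2


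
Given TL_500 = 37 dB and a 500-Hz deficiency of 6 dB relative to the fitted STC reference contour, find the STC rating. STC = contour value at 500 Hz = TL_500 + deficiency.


By ASTM E413, STC = value of the fitted reference contour at 500 Hz.
Contour value at 500 Hz = TL_500 + deficiency = 37 + 6 = 43
STC = 43


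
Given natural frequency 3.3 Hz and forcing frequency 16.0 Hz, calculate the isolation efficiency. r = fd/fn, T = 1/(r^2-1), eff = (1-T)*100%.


r = 16.0 / 3.3 = 4.84848
r^2 - 1 = 4.84848^2 - 1 = 22.5078
T = 1/22.5078 = 0.044429
Efficiency = (1 - 0.044429)*100 = 95.557 %


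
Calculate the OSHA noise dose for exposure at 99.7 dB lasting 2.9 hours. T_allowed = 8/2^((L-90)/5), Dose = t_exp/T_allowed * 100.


T_allowed = 8 / 2^((99.7 - 90)/5) = 2.08493 hr
Dose = 2.9 / 2.08493 * 100 = 139.09 %


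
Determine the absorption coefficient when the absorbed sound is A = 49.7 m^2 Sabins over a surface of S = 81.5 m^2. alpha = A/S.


Absorption coefficient = absorbed power / incident power
alpha = A / S = 49.7 / 81.5 = 0.60982


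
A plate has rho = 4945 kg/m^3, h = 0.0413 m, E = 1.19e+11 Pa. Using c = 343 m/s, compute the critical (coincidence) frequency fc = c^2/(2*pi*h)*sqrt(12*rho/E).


12*rho/E = 12*4945/1.19e+11 = 4.98655e-07
sqrt(12*rho/E) = sqrt(4.98655e-07) = 0.000706155
c^2/(2*pi*h) = 343^2/(2*pi*0.0413) = 453376
fc = 453376 * 0.000706155 = 320.15 Hz


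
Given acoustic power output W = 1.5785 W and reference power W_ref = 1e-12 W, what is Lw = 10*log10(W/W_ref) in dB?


W / W_ref = 1.5785 / 1e-12 = 1.5785e+12
Lw = 10 * log10(1.5785e+12) = 121.98 dB


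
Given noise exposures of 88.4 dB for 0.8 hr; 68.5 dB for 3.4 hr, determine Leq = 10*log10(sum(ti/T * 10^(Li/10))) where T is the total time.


T_total = 0.8 + 3.4 = 4.2 hr
(0.8/4.2) * 10^(88.4/10) = 1.31777e+08
(3.4/4.2) * 10^(68.5/10) = 5.73099e+06
Sum = 1.31777e+08 + 5.73099e+06 = 1.37508e+08
Leq = 10*log10(1.37508e+08) = 81.383 dB


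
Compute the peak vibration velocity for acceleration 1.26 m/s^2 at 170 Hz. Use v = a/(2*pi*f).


omega = 2*pi*f = 2*pi*170 = 1068.14 rad/s
v = a / omega = 1.26 / 1068.14 = 0.0011796 m/s


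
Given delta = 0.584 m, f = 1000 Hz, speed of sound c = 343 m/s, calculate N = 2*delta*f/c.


N = 2*delta*f/c = 2*delta/lambda, where lambda = c/f
lambda = 343 / 1000 = 0.343 m
N = 2 * 0.584 / 0.343 = 3.4052


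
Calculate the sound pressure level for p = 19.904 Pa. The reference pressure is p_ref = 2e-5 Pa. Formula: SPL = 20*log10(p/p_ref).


p / p_ref = 19.904 / 2e-5 = 995200
SPL = 20 * log10(995200) = 119.96 dB


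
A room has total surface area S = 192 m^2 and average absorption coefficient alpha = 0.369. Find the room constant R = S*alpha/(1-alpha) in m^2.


R = 192 * 0.369 / (1 - 0.369) = 112.28 m^2


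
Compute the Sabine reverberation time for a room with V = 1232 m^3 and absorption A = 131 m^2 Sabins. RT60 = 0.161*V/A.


RT60 = 0.161 * 1232 / 131 = 1.5141 s


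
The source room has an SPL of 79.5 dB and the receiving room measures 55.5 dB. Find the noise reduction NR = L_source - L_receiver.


NR = L_source - L_receiver (difference between source and receiving room levels)
NR = 79.5 - 55.5 = 24 dB


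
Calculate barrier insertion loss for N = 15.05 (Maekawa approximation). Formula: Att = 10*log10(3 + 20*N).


3 + 20*N = 3 + 20*15.05 = 304
Att = 10*log10(304) = 24.829 dB


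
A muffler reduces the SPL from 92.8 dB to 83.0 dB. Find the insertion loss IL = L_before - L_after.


Insertion loss = SPL without muffler - SPL with muffler
IL = 92.8 - 83.0 = 9.8 dB


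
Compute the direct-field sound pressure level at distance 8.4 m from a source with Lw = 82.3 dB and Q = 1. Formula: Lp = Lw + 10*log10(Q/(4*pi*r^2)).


4*pi*r^2 = 4*pi*8.4^2 = 886.683 m^2
Q / (4*pi*r^2) = 1 / 886.683 = 0.0011278
Lp = 82.3 + 10*log10(0.0011278) = 52.822 dB


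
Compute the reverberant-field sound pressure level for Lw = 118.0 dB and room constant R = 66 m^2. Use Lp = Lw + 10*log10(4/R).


4/R = 4/66 = 0.0606061
Lp = 118.0 + 10*log10(0.0606061) = 105.83 dB


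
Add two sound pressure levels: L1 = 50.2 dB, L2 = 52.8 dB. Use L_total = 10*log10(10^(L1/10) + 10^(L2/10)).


10^(50.2/10) = 104713
10^(52.8/10) = 190546
Sum = 104713 + 190546 = 295259
L_total = 10*log10(295259) = 54.702 dB


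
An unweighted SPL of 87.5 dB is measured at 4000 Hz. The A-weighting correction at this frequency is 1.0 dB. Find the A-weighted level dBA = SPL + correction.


A-weighting table: 4000 Hz -> 1.0 dB correction
SPL_A = SPL + correction = 87.5 + (1.0) = 88.5 dBA


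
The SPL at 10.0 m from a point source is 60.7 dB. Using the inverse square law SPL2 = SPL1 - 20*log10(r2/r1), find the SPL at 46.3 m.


r2/r1 = 46.3/10.0 = 4.63
Correction = 20*log10(4.63) = 13.3116 dB
SPL2 = 60.7 - 13.3116 = 47.388 dB


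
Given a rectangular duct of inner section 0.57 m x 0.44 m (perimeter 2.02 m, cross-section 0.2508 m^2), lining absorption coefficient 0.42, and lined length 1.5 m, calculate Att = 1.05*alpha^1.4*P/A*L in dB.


alpha^1.4 = 0.42^1.4 = 0.296858
Attenuation rate = 1.05 * alpha^1.4 * P / A
= 1.05 * 0.296858 * 2.02 / 0.2508 = 2.51051 dB/m
Total Att = 2.51051 * 1.5 = 3.7658 dB


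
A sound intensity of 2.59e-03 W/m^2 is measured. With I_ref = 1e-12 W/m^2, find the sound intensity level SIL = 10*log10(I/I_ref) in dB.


I / I_ref = 2.59e-03 / 1e-12 = 2.59e+09
SIL = 10 * log10(2.59e+09) = 94.133 dB


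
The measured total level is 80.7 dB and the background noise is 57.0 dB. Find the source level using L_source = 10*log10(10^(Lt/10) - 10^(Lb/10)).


10^(80.7/10) = 1.1749e+08
10^(57.0/10) = 501187
Difference = 1.1749e+08 - 501187 = 1.16989e+08
L_source = 10*log10(1.16989e+08) = 80.681 dB


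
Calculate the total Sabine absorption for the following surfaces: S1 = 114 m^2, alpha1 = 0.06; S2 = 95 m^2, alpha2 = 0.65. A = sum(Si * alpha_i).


114 * 0.06 = 6.84
95 * 0.65 = 61.75
A_total = 6.84 + 61.75 = 68.59 m^2


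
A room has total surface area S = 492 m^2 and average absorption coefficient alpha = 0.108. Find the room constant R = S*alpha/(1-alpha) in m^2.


R = 492 * 0.108 / (1 - 0.108) = 59.57 m^2


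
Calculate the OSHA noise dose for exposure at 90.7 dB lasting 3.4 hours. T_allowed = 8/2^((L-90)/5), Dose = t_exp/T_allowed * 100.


T_allowed = 8 / 2^((90.7 - 90)/5) = 7.26015 hr
Dose = 3.4 / 7.26015 * 100 = 46.831 %


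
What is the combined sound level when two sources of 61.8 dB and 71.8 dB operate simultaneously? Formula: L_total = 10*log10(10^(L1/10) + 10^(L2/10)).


10^(61.8/10) = 1.51356e+06
10^(71.8/10) = 1.51356e+07
Sum = 1.51356e+06 + 1.51356e+07 = 1.66492e+07
L_total = 10*log10(1.66492e+07) = 72.214 dB


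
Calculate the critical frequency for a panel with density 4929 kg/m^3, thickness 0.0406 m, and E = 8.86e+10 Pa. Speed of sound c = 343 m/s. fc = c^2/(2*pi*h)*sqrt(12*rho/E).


12*rho/E = 12*4929/8.86e+10 = 6.67585e-07
sqrt(12*rho/E) = sqrt(6.67585e-07) = 0.000817059
c^2/(2*pi*h) = 343^2/(2*pi*0.0406) = 461193
fc = 461193 * 0.000817059 = 376.82 Hz


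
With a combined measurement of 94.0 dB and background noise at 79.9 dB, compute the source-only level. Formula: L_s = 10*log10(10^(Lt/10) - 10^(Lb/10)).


10^(94.0/10) = 2.51189e+09
10^(79.9/10) = 9.77237e+07
Difference = 2.51189e+09 - 9.77237e+07 = 2.41417e+09
L_source = 10*log10(2.41417e+09) = 93.828 dB


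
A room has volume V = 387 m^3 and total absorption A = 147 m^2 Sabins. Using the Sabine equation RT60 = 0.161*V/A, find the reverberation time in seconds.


RT60 = 0.161 * 387 / 147 = 0.42386 s


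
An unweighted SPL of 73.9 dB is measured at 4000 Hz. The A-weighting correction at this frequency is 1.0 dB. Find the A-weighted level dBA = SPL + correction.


A-weighting table: 4000 Hz -> 1.0 dB correction
SPL_A = SPL + correction = 73.9 + (1.0) = 74.9 dBA


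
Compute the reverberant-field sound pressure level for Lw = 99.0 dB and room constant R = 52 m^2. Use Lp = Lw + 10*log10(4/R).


4/R = 4/52 = 0.0769231
Lp = 99.0 + 10*log10(0.0769231) = 87.861 dB


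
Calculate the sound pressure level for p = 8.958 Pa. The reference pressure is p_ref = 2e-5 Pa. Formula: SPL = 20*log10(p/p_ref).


p / p_ref = 8.958 / 2e-5 = 447900
SPL = 20 * log10(447900) = 113.02 dB


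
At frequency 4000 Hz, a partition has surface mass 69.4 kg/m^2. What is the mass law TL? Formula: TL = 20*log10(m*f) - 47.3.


m * f = 69.4 * 4000 = 277600
20*log10(277600) = 108.868 dB
TL = 108.868 - 47.3 = 61.568 dB


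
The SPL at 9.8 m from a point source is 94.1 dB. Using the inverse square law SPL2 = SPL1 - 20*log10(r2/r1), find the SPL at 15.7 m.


r2/r1 = 15.7/9.8 = 1.60204
Correction = 20*log10(1.60204) = 4.09347 dB
SPL2 = 94.1 - 4.09347 = 90.007 dB


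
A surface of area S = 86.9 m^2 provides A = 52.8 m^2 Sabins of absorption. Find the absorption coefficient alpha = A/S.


Absorption coefficient = absorbed power / incident power
alpha = A / S = 52.8 / 86.9 = 0.60759


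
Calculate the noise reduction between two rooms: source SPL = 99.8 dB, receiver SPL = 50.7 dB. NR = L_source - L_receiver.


NR = L_source - L_receiver (difference between source and receiving room levels)
NR = 99.8 - 50.7 = 49.1 dB


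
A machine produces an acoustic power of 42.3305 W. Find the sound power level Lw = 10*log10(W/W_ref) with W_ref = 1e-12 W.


W / W_ref = 42.3305 / 1e-12 = 4.23305e+13
Lw = 10 * log10(4.23305e+13) = 136.27 dB


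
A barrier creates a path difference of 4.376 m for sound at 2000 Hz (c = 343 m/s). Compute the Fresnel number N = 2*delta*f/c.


N = 2*delta*f/c = 2*delta/lambda, where lambda = c/f
lambda = 343 / 2000 = 0.1715 m
N = 2 * 4.376 / 0.1715 = 51.032


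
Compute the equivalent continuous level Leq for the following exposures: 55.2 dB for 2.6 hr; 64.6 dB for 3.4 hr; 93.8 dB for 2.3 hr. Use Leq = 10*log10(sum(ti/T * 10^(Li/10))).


T_total = 2.6 + 3.4 + 2.3 = 8.3 hr
(2.6/8.3) * 10^(55.2/10) = 103728
(3.4/8.3) * 10^(64.6/10) = 1.18141e+06
(2.3/8.3) * 10^(93.8/10) = 6.64737e+08
Sum = 103728 + 1.18141e+06 + 6.64737e+08 = 6.66022e+08
Leq = 10*log10(6.66022e+08) = 88.235 dB


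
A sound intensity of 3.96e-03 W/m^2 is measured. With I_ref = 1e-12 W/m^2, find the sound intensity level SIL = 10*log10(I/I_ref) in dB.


I / I_ref = 3.96e-03 / 1e-12 = 3.96e+09
SIL = 10 * log10(3.96e+09) = 95.977 dB


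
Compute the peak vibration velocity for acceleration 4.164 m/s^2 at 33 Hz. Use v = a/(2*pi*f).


omega = 2*pi*f = 2*pi*33 = 207.345 rad/s
v = a / omega = 4.164 / 207.345 = 0.020082 m/s


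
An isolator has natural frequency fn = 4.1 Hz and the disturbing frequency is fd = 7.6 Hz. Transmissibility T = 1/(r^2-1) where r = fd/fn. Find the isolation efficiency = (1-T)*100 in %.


r = 7.6 / 4.1 = 1.85366
r^2 - 1 = 1.85366^2 - 1 = 2.43606
T = 1/2.43606 = 0.410499
Efficiency = (1 - 0.410499)*100 = 58.95 %


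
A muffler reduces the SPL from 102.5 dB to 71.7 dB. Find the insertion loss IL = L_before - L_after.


Insertion loss = SPL without muffler - SPL with muffler
IL = 102.5 - 71.7 = 30.8 dB


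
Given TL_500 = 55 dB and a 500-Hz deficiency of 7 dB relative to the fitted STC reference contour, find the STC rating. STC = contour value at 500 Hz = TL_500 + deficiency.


By ASTM E413, STC = value of the fitted reference contour at 500 Hz.
Contour value at 500 Hz = TL_500 + deficiency = 55 + 7 = 62
STC = 62


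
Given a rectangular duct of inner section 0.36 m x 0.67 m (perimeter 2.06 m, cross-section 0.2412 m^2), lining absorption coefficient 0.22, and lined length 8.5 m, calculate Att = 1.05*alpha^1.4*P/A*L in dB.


alpha^1.4 = 0.22^1.4 = 0.120058
Attenuation rate = 1.05 * alpha^1.4 * P / A
= 1.05 * 0.120058 * 2.06 / 0.2412 = 1.07664 dB/m
Total Att = 1.07664 * 8.5 = 9.1514 dB


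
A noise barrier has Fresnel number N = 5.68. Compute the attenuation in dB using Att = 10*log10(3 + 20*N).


3 + 20*N = 3 + 20*5.68 = 116.6
Att = 10*log10(116.6) = 20.667 dB


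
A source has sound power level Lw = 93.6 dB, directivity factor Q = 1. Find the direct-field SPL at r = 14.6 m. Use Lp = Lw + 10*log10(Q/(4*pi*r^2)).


4*pi*r^2 = 4*pi*14.6^2 = 2678.65 m^2
Q / (4*pi*r^2) = 1 / 2678.65 = 0.000373322
Lp = 93.6 + 10*log10(0.000373322) = 59.321 dB


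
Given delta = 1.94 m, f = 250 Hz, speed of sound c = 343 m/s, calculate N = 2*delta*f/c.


N = 2*delta*f/c = 2*delta/lambda, where lambda = c/f
lambda = 343 / 250 = 1.372 m
N = 2 * 1.94 / 1.372 = 2.828


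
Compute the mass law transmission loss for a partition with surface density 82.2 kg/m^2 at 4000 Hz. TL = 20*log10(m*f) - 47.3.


m * f = 82.2 * 4000 = 328800
20*log10(328800) = 110.339 dB
TL = 110.339 - 47.3 = 63.039 dB


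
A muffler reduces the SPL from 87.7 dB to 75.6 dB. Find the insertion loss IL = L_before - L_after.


Insertion loss = SPL without muffler - SPL with muffler
IL = 87.7 - 75.6 = 12.1 dB


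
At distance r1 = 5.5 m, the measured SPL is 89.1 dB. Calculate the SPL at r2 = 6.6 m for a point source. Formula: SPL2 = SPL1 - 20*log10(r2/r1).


r2/r1 = 6.6/5.5 = 1.2
Correction = 20*log10(1.2) = 1.58362 dB
SPL2 = 89.1 - 1.58362 = 87.516 dB


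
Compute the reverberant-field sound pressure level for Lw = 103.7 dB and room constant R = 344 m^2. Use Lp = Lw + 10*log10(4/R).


4/R = 4/344 = 0.0116279
Lp = 103.7 + 10*log10(0.0116279) = 84.355 dB


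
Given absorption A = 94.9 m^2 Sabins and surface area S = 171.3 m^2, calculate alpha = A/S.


Absorption coefficient = absorbed power / incident power
alpha = A / S = 94.9 / 171.3 = 0.554


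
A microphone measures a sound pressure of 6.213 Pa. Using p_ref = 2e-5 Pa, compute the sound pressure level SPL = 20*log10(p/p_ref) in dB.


p / p_ref = 6.213 / 2e-5 = 310650
SPL = 20 * log10(310650) = 109.85 dB


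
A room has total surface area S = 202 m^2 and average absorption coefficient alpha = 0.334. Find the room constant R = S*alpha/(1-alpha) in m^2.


R = 202 * 0.334 / (1 - 0.334) = 101.3 m^2


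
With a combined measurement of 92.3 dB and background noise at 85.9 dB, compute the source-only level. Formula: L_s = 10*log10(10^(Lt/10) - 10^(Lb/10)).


10^(92.3/10) = 1.69824e+09
10^(85.9/10) = 3.89045e+08
Difference = 1.69824e+09 - 3.89045e+08 = 1.3092e+09
L_source = 10*log10(1.3092e+09) = 91.17 dB


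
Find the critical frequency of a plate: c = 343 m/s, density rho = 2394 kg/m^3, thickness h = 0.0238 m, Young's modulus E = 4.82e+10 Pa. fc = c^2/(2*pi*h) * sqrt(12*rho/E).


12*rho/E = 12*2394/4.82e+10 = 5.96017e-07
sqrt(12*rho/E) = sqrt(5.96017e-07) = 0.000772021
c^2/(2*pi*h) = 343^2/(2*pi*0.0238) = 786740
fc = 786740 * 0.000772021 = 607.38 Hz


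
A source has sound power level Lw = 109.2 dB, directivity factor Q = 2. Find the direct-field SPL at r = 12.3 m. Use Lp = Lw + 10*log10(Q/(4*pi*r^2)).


4*pi*r^2 = 4*pi*12.3^2 = 1901.17 m^2
Q / (4*pi*r^2) = 2 / 1901.17 = 0.00105198
Lp = 109.2 + 10*log10(0.00105198) = 79.42 dB


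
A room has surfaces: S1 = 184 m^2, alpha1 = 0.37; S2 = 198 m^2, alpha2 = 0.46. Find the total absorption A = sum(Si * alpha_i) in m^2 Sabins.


184 * 0.37 = 68.08
198 * 0.46 = 91.08
A_total = 68.08 + 91.08 = 159.16 m^2


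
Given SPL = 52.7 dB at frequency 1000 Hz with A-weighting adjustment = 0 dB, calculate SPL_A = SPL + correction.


A-weighting table: 1000 Hz -> 0 dB correction
SPL_A = SPL + correction = 52.7 + (0) = 52.7 dBA


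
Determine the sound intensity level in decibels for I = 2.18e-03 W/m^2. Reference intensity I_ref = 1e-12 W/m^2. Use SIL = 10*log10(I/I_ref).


I / I_ref = 2.18e-03 / 1e-12 = 2.18e+09
SIL = 10 * log10(2.18e+09) = 93.385 dB


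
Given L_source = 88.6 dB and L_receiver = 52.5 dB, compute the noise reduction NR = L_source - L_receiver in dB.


NR = L_source - L_receiver (difference between source and receiving room levels)
NR = 88.6 - 52.5 = 36.1 dB


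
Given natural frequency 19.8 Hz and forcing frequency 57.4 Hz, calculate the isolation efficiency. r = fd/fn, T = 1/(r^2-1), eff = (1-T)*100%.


r = 57.4 / 19.8 = 2.89899
r^2 - 1 = 2.89899^2 - 1 = 7.40414
T = 1/7.40414 = 0.13506
Efficiency = (1 - 0.13506)*100 = 86.494 %


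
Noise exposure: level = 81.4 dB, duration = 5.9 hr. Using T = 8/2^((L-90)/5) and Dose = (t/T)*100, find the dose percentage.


T_allowed = 8 / 2^((81.4 - 90)/5) = 26.3549 hr
Dose = 5.9 / 26.3549 * 100 = 22.387 %


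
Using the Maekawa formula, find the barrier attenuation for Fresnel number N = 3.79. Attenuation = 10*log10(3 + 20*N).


3 + 20*N = 3 + 20*3.79 = 78.8
Att = 10*log10(78.8) = 18.965 dB


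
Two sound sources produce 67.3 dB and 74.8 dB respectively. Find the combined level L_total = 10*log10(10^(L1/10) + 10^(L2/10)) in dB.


10^(67.3/10) = 5.37032e+06
10^(74.8/10) = 3.01995e+07
Sum = 5.37032e+06 + 3.01995e+07 = 3.55698e+07
L_total = 10*log10(3.55698e+07) = 75.511 dB


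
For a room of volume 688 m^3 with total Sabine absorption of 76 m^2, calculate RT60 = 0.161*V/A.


RT60 = 0.161 * 688 / 76 = 1.4575 s


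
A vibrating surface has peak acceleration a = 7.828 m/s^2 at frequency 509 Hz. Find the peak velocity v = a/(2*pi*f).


omega = 2*pi*f = 2*pi*509 = 3198.14 rad/s
v = a / omega = 7.828 / 3198.14 = 0.0024477 m/s


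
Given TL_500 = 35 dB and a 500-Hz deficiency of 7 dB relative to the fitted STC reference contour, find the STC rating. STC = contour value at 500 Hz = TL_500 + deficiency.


By ASTM E413, STC = value of the fitted reference contour at 500 Hz.
Contour value at 500 Hz = TL_500 + deficiency = 35 + 7 = 42
STC = 42


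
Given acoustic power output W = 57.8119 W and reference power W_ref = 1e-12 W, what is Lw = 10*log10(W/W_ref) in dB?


W / W_ref = 57.8119 / 1e-12 = 5.78119e+13
Lw = 10 * log10(5.78119e+13) = 137.62 dB
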